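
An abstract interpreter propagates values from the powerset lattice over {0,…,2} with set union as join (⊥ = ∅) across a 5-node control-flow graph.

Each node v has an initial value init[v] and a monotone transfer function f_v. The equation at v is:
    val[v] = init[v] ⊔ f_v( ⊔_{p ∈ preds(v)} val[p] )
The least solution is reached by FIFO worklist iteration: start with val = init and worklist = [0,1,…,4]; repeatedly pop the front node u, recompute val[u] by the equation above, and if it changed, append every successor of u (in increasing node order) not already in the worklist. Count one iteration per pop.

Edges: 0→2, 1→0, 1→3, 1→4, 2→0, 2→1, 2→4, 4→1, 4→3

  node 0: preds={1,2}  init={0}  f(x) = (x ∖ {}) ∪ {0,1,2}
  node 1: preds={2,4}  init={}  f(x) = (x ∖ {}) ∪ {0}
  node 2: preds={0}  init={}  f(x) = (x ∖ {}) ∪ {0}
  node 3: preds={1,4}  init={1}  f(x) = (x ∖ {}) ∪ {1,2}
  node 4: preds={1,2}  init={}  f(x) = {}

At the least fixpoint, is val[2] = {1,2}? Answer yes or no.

Trace (10 dequeues):
  [1] u=0 | in {} | out {0,1,2} | prev {0} | push {}
  [2] u=1 | in {} | out {0} | prev {} | push {0}
  [3] u=2 | in {0,1,2} | out {0,1,2} | prev {} | push {1}
  [4] u=3 | in {0} | out {0,1,2} | prev {1} | push {}
  [5] u=4 | in {0,1,2} | out {} | ==
  [6] u=0 | in {0,1,2} | out {0,1,2} | ==
  [7] u=1 | in {0,1,2} | out {0,1,2} | prev {0} | push {0,3,4}
  [8] u=0 | in {0,1,2} | out {0,1,2} | ==
  [9] u=3 | in {0,1,2} | out {0,1,2} | ==
  [10] u=4 | in {0,1,2} | out {} | ==

Converged values:
  [0] {0,1,2}
  [1] {0,1,2}
  [2] {0,1,2}
  [3] {0,1,2}
  [4] {}

no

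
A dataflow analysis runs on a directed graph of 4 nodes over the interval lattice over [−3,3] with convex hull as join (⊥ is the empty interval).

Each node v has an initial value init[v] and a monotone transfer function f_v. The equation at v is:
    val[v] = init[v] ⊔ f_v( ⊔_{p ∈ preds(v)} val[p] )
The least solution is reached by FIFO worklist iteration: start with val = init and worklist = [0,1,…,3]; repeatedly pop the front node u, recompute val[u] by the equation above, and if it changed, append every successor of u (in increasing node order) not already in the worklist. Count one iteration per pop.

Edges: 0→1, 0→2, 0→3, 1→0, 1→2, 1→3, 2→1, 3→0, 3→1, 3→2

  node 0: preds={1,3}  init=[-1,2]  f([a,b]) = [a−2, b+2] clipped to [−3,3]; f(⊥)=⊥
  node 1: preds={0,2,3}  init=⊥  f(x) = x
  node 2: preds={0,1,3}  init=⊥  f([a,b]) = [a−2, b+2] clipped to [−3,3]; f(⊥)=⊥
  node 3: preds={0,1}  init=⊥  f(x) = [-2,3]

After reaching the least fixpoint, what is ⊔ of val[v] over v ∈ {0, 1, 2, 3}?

Trace (9 dequeues):
  [1] u=0 | in ⊥ | out [-1,2] | ==
  [2] u=1 | in [-1,2] | out [-1,2] | prev ⊥ | push {0}
  [3] u=2 | in [-1,2] | out [-3,3] | prev ⊥ | push {1}
  [4] u=3 | in [-1,2] | out [-2,3] | prev ⊥ | push {2}
  [5] u=0 | in [-2,3] | out [-3,3] | prev [-1,2] | push {3}
  [6] u=1 | in [-3,3] | out [-3,3] | prev [-1,2] | push {0}
  [7] u=2 | in [-3,3] | out [-3,3] | ==
  [8] u=3 | in [-3,3] | out [-2,3] | ==
  [9] u=0 | in [-3,3] | out [-3,3] | ==

Converged values:
  [0] [-3,3]
  [1] [-3,3]
  [2] [-3,3]
  [3] [-2,3]

[-3,3]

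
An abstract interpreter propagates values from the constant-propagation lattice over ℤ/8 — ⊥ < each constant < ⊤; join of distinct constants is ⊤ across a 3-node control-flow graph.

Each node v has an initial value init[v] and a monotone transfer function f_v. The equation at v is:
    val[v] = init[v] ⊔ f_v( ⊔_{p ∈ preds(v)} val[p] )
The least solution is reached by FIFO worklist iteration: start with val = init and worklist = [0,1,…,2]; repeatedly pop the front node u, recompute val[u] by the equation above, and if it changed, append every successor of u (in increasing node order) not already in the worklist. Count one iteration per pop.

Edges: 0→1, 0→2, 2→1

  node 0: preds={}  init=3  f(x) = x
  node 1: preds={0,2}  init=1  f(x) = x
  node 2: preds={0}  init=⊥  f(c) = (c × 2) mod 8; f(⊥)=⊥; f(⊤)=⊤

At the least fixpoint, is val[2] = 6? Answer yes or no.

Trace (4 dequeues):
  [1] u=0 | in ⊥ | out 3 | ==
  [2] u=1 | in 3 | out ⊤ | prev 1 | push {}
  [3] u=2 | in 3 | out 6 | prev ⊥ | push {1}
  [4] u=1 | in ⊤ | out ⊤ | ==

Converged values:
  [0] 3
  [1] ⊤
  [2] 6

yes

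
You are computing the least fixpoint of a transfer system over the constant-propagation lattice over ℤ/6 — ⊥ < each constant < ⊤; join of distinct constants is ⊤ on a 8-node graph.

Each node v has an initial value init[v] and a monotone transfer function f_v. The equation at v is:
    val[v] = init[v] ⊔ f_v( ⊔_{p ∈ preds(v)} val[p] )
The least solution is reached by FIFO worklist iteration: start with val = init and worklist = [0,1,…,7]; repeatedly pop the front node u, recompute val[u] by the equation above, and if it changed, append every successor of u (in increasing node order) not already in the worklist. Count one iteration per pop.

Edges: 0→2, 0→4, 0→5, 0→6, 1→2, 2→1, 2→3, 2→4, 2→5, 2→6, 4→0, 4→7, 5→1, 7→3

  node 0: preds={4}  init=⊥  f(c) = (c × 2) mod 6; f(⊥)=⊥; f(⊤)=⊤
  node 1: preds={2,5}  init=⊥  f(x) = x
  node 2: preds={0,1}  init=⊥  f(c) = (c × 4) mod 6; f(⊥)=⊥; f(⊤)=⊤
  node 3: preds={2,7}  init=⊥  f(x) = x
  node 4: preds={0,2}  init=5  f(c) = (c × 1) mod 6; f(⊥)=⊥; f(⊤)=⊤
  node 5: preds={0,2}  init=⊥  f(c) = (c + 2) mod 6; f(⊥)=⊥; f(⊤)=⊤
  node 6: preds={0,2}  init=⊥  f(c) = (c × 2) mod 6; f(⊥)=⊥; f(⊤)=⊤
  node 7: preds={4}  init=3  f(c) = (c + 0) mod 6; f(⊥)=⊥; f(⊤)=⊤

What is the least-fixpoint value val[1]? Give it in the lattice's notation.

Iteration log — 17 steps:
  step 1. node 0  ⊔preds=5  new=4  old=⊥  +wl: 
  step 2. node 1  ⊔preds=⊥  new=⊥  stable
  step 3. node 2  ⊔preds=4  new=4  old=⊥  +wl: 1
  step 4. node 3  ⊔preds=⊤  new=⊤  old=⊥  +wl: 
  step 5. node 4  ⊔preds=4  new=⊤  old=5  +wl: 0
  step 6. node 5  ⊔preds=4  new=0  old=⊥  +wl: 
  step 7. node 6  ⊔preds=4  new=2  old=⊥  +wl: 
  step 8. node 7  ⊔preds=⊤  new=⊤  old=3  +wl: 3
  step 9. node 1  ⊔preds=⊤  new=⊤  old=⊥  +wl: 2
  step 10. node 0  ⊔preds=⊤  new=⊤  old=4  +wl: 4,5,6
  step 11. node 3  ⊔preds=⊤  new=⊤  stable
  step 12. node 2  ⊔preds=⊤  new=⊤  old=4  +wl: 1,3
  step 13. node 4  ⊔preds=⊤  new=⊤  stable
  step 14. node 5  ⊔preds=⊤  new=⊤  old=0  +wl: 
  step 15. node 6  ⊔preds=⊤  new=⊤  old=2  +wl: 
  step 16. node 1  ⊔preds=⊤  new=⊤  stable
  step 17. node 3  ⊔preds=⊤  new=⊤  stable

Least fixpoint reached:
  node 0: ⊤
  node 1: ⊤
  node 2: ⊤
  node 3: ⊤
  node 4: ⊤
  node 5: ⊤
  node 6: ⊤
  node 7: ⊤

⊤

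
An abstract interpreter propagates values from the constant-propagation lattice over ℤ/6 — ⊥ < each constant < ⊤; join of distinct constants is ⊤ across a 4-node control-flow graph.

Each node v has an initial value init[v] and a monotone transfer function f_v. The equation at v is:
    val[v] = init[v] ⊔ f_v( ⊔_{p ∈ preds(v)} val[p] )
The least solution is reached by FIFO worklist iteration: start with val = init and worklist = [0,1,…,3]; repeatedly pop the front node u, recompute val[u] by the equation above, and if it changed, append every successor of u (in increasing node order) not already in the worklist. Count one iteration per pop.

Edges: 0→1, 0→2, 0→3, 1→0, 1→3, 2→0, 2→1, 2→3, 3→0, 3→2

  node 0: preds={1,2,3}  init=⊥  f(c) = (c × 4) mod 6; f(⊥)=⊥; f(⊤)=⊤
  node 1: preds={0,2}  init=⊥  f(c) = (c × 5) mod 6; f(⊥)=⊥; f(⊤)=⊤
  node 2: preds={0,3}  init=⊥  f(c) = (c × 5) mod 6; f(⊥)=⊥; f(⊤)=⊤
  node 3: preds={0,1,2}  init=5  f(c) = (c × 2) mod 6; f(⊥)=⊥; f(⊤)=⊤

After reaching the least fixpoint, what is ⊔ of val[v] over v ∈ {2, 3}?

⊤

Trace (9 dequeues):
  [1] u=0 | in 5 | out 2 | prev ⊥ | push {}
  [2] u=1 | in 2 | out 4 | prev ⊥ | push {0}
  [3] u=2 | in ⊤ | out ⊤ | prev ⊥ | push {1}
  [4] u=3 | in ⊤ | out ⊤ | prev 5 | push {2}
  [5] u=0 | in ⊤ | out ⊤ | prev 2 | push {3}
  [6] u=1 | in ⊤ | out ⊤ | prev 4 | push {0}
  [7] u=2 | in ⊤ | out ⊤ | ==
  [8] u=3 | in ⊤ | out ⊤ | ==
  [9] u=0 | in ⊤ | out ⊤ | ==

Converged values:
  [0] ⊤
  [1] ⊤
  [2] ⊤
  [3] ⊤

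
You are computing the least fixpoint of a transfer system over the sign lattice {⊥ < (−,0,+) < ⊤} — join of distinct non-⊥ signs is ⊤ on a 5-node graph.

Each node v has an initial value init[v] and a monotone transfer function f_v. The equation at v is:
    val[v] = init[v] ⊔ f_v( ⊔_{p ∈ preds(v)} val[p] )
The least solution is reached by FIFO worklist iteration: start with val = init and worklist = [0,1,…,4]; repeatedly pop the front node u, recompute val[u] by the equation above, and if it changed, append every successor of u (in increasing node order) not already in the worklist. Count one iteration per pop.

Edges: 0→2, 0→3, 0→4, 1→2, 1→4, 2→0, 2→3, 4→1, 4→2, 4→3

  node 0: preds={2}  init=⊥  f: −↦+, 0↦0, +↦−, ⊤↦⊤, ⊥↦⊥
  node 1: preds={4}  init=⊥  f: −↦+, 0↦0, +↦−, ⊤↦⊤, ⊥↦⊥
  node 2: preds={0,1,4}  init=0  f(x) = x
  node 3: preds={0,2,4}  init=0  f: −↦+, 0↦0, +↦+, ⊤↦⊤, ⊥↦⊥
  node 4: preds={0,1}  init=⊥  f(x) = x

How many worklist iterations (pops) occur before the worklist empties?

Trace (9 dequeues):
  [1] u=0 | in 0 | out 0 | prev ⊥ | push {}
  [2] u=1 | in ⊥ | out ⊥ | ==
  [3] u=2 | in 0 | out 0 | ==
  [4] u=3 | in 0 | out 0 | ==
  [5] u=4 | in 0 | out 0 | prev ⊥ | push {1,2,3}
  [6] u=1 | in 0 | out 0 | prev ⊥ | push {4}
  [7] u=2 | in 0 | out 0 | ==
  [8] u=3 | in 0 | out 0 | ==
  [9] u=4 | in 0 | out 0 | ==

Converged values:
  [0] 0
  [1] 0
  [2] 0
  [3] 0
  [4] 0

9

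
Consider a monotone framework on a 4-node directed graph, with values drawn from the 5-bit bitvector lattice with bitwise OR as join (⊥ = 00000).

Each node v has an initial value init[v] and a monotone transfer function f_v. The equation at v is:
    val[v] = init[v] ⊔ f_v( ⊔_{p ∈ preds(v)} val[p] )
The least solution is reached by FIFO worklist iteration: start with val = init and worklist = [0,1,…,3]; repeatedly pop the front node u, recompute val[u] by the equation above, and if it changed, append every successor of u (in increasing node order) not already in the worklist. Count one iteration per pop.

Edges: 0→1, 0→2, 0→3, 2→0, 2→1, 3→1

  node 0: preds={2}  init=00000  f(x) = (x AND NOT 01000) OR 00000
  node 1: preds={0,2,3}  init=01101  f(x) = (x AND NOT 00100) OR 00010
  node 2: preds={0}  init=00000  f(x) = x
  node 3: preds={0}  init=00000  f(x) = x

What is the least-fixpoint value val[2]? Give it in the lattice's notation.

00000

Worklist (4 pops):
  #1 pop 0: in=00000 → 00000 (no change)
  #2 pop 1: in=00000 → 01111 (was 01101); enqueue []
  #3 pop 2: in=00000 → 00000 (no change)
  #4 pop 3: in=00000 → 00000 (no change)

Fixpoint:
  val[0] = 00000
  val[1] = 01111
  val[2] = 00000
  val[3] = 00000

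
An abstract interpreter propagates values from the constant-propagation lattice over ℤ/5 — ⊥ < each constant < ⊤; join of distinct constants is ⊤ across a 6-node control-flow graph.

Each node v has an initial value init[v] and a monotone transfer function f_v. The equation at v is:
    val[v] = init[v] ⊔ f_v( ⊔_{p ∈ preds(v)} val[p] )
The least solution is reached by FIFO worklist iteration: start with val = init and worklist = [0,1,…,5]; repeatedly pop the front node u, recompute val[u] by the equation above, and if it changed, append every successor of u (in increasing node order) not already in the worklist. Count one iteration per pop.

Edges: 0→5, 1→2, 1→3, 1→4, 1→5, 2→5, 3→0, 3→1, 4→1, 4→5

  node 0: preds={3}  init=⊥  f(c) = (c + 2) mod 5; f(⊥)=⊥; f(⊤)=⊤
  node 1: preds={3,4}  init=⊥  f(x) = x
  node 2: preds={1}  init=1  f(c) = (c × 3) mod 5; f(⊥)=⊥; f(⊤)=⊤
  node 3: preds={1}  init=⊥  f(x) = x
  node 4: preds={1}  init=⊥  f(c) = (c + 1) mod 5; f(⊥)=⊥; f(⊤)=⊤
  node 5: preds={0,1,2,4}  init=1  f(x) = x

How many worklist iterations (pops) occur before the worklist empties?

Trace (6 dequeues):
  [1] u=0 | in ⊥ | out ⊥ | ==
  [2] u=1 | in ⊥ | out ⊥ | ==
  [3] u=2 | in ⊥ | out 1 | ==
  [4] u=3 | in ⊥ | out ⊥ | ==
  [5] u=4 | in ⊥ | out ⊥ | ==
  [6] u=5 | in 1 | out 1 | ==

Converged values:
  [0] ⊥
  [1] ⊥
  [2] 1
  [3] ⊥
  [4] ⊥
  [5] 1

6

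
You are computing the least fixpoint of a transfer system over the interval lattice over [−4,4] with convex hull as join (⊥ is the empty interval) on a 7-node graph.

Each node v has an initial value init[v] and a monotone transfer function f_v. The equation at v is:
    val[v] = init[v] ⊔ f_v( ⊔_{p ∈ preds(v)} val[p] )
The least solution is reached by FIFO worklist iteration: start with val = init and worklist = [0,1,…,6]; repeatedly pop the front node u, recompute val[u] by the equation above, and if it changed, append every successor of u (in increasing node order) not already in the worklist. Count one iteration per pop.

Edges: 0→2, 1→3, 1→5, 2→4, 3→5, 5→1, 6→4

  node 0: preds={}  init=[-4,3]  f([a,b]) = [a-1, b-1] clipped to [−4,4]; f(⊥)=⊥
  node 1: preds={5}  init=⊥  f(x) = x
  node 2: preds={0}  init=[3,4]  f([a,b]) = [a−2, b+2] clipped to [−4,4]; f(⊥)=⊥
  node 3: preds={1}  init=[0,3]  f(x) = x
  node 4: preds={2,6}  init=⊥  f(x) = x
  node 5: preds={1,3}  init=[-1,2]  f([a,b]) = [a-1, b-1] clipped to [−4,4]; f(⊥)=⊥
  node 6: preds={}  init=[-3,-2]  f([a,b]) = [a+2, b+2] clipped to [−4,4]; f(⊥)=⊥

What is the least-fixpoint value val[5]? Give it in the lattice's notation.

[-4,2]

Iteration log — 16 steps:
  step 1. node 0  ⊔preds=⊥  new=[-4,3]  stable
  step 2. node 1  ⊔preds=[-1,2]  new=[-1,2]  old=⊥  +wl: 
  step 3. node 2  ⊔preds=[-4,3]  new=[-4,4]  old=[3,4]  +wl: 
  step 4. node 3  ⊔preds=[-1,2]  new=[-1,3]  old=[0,3]  +wl: 
  step 5. node 4  ⊔preds=[-4,4]  new=[-4,4]  old=⊥  +wl: 
  step 6. node 5  ⊔preds=[-1,3]  new=[-2,2]  old=[-1,2]  +wl: 1
  step 7. node 6  ⊔preds=⊥  new=[-3,-2]  stable
  step 8. node 1  ⊔preds=[-2,2]  new=[-2,2]  old=[-1,2]  +wl: 3,5
  step 9. node 3  ⊔preds=[-2,2]  new=[-2,3]  old=[-1,3]  +wl: 
  step 10. node 5  ⊔preds=[-2,3]  new=[-3,2]  old=[-2,2]  +wl: 1
  step 11. node 1  ⊔preds=[-3,2]  new=[-3,2]  old=[-2,2]  +wl: 3,5
  step 12. node 3  ⊔preds=[-3,2]  new=[-3,3]  old=[-2,3]  +wl: 
  step 13. node 5  ⊔preds=[-3,3]  new=[-4,2]  old=[-3,2]  +wl: 1
  step 14. node 1  ⊔preds=[-4,2]  new=[-4,2]  old=[-3,2]  +wl: 3,5
  step 15. node 3  ⊔preds=[-4,2]  new=[-4,3]  old=[-3,3]  +wl: 
  step 16. node 5  ⊔preds=[-4,3]  new=[-4,2]  stable

Least fixpoint reached:
  node 0: [-4,3]
  node 1: [-4,2]
  node 2: [-4,4]
  node 3: [-4,3]
  node 4: [-4,4]
  node 5: [-4,2]
  node 6: [-3,-2]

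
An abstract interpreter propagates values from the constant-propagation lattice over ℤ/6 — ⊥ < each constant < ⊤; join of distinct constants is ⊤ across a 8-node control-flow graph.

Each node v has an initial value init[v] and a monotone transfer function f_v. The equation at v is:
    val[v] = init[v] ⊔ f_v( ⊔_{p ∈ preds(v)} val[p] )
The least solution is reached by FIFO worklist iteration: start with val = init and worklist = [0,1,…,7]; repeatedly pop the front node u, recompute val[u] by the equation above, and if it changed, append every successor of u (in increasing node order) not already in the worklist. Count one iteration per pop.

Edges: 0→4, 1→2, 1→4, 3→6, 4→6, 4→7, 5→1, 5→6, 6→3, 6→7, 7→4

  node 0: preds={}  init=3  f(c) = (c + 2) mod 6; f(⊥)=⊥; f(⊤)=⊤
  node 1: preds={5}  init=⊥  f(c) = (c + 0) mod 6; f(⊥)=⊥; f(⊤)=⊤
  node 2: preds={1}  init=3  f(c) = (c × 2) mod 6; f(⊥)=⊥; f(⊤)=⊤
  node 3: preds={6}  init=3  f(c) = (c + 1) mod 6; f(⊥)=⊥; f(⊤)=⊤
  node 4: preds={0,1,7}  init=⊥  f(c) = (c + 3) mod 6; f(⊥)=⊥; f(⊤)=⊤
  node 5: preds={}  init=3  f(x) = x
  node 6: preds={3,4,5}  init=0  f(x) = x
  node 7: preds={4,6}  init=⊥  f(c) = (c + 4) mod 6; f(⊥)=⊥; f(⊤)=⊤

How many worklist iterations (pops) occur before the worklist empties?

12

Iteration log — 12 steps:
  step 1. node 0  ⊔preds=⊥  new=3  stable
  step 2. node 1  ⊔preds=3  new=3  old=⊥  +wl: 
  step 3. node 2  ⊔preds=3  new=⊤  old=3  +wl: 
  step 4. node 3  ⊔preds=0  new=⊤  old=3  +wl: 
  step 5. node 4  ⊔preds=3  new=0  old=⊥  +wl: 
  step 6. node 5  ⊔preds=⊥  new=3  stable
  step 7. node 6  ⊔preds=⊤  new=⊤  old=0  +wl: 3
  step 8. node 7  ⊔preds=⊤  new=⊤  old=⊥  +wl: 4
  step 9. node 3  ⊔preds=⊤  new=⊤  stable
  step 10. node 4  ⊔preds=⊤  new=⊤  old=0  +wl: 6,7
  step 11. node 6  ⊔preds=⊤  new=⊤  stable
  step 12. node 7  ⊔preds=⊤  new=⊤  stable

Least fixpoint reached:
  node 0: 3
  node 1: 3
  node 2: ⊤
  node 3: ⊤
  node 4: ⊤
  node 5: 3
  node 6: ⊤
  node 7: ⊤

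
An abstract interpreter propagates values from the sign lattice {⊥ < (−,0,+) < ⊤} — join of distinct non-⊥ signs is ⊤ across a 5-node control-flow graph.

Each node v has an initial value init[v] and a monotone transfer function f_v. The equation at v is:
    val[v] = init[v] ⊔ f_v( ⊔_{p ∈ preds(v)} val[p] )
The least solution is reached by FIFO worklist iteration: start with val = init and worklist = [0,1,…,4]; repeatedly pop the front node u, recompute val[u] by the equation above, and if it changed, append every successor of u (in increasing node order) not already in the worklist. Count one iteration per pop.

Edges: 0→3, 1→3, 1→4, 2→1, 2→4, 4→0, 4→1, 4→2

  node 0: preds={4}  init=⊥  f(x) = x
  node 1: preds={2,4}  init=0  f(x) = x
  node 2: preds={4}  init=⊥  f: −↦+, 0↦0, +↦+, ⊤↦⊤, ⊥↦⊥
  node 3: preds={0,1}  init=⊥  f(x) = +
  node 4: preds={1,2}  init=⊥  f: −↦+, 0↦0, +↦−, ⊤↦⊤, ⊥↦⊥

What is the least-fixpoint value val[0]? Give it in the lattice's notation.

Worklist (11 pops):
  #1 pop 0: in=⊥ → ⊥ (no change)
  #2 pop 1: in=⊥ → 0 (no change)
  #3 pop 2: in=⊥ → ⊥ (no change)
  #4 pop 3: in=0 → + (was ⊥); enqueue []
  #5 pop 4: in=0 → 0 (was ⊥); enqueue [0,1,2]
  #6 pop 0: in=0 → 0 (was ⊥); enqueue [3]
  #7 pop 1: in=0 → 0 (no change)
  #8 pop 2: in=0 → 0 (was ⊥); enqueue [1,4]
  #9 pop 3: in=0 → + (no change)
  #10 pop 1: in=0 → 0 (no change)
  #11 pop 4: in=0 → 0 (no change)

Fixpoint:
  val[0] = 0
  val[1] = 0
  val[2] = 0
  val[3] = +
  val[4] = 0

0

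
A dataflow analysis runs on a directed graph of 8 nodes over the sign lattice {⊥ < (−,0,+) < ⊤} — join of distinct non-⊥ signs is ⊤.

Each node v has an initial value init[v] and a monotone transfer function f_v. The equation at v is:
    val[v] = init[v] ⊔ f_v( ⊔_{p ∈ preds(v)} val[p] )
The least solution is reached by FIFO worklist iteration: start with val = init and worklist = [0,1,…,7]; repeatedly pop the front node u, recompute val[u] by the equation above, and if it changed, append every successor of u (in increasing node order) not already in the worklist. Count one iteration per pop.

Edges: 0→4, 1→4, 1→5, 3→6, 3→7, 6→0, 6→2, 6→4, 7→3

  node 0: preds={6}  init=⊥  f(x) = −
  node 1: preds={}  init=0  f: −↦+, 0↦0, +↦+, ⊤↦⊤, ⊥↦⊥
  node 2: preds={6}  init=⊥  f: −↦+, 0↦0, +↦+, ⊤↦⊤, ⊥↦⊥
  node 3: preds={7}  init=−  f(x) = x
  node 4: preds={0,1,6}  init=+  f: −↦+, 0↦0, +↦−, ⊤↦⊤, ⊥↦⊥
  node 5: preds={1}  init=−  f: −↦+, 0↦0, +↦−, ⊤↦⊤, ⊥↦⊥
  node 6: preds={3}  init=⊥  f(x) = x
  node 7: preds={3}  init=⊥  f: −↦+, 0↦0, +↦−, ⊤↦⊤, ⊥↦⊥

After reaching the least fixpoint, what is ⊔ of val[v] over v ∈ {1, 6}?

⊤

Iteration log — 18 steps:
  step 1. node 0  ⊔preds=⊥  new=−  old=⊥  +wl: 
  step 2. node 1  ⊔preds=⊥  new=0  stable
  step 3. node 2  ⊔preds=⊥  new=⊥  stable
  step 4. node 3  ⊔preds=⊥  new=−  stable
  step 5. node 4  ⊔preds=⊤  new=⊤  old=+  +wl: 
  step 6. node 5  ⊔preds=0  new=⊤  old=−  +wl: 
  step 7. node 6  ⊔preds=−  new=−  old=⊥  +wl: 0,2,4
  step 8. node 7  ⊔preds=−  new=+  old=⊥  +wl: 3
  step 9. node 0  ⊔preds=−  new=−  stable
  step 10. node 2  ⊔preds=−  new=+  old=⊥  +wl: 
  step 11. node 4  ⊔preds=⊤  new=⊤  stable
  step 12. node 3  ⊔preds=+  new=⊤  old=−  +wl: 6,7
  step 13. node 6  ⊔preds=⊤  new=⊤  old=−  +wl: 0,2,4
  step 14. node 7  ⊔preds=⊤  new=⊤  old=+  +wl: 3
  step 15. node 0  ⊔preds=⊤  new=−  stable
  step 16. node 2  ⊔preds=⊤  new=⊤  old=+  +wl: 
  step 17. node 4  ⊔preds=⊤  new=⊤  stable
  step 18. node 3  ⊔preds=⊤  new=⊤  stable

Least fixpoint reached:
  node 0: −
  node 1: 0
  node 2: ⊤
  node 3: ⊤
  node 4: ⊤
  node 5: ⊤
  node 6: ⊤
  node 7: ⊤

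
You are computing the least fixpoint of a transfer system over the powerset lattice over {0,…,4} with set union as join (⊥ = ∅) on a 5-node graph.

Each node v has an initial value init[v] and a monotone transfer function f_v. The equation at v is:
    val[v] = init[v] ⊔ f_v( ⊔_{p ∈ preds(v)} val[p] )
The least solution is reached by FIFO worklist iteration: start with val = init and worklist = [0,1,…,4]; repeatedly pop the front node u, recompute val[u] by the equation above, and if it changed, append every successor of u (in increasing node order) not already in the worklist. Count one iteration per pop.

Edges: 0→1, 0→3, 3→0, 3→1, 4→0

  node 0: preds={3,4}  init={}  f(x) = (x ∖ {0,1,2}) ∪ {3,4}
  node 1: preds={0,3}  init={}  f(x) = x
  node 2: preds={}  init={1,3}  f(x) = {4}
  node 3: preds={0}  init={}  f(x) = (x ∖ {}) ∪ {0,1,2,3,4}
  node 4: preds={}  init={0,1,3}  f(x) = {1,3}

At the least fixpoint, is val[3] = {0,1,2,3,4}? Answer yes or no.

Iteration log — 7 steps:
  step 1. node 0  ⊔preds={0,1,3}  new={3,4}  old={}  +wl: 
  step 2. node 1  ⊔preds={3,4}  new={3,4}  old={}  +wl: 
  step 3. node 2  ⊔preds={}  new={1,3,4}  old={1,3}  +wl: 
  step 4. node 3  ⊔preds={3,4}  new={0,1,2,3,4}  old={}  +wl: 0,1
  step 5. node 4  ⊔preds={}  new={0,1,3}  stable
  step 6. node 0  ⊔preds={0,1,2,3,4}  new={3,4}  stable
  step 7. node 1  ⊔preds={0,1,2,3,4}  new={0,1,2,3,4}  old={3,4}  +wl: 

Least fixpoint reached:
  node 0: {3,4}
  node 1: {0,1,2,3,4}
  node 2: {1,3,4}
  node 3: {0,1,2,3,4}
  node 4: {0,1,3}

yes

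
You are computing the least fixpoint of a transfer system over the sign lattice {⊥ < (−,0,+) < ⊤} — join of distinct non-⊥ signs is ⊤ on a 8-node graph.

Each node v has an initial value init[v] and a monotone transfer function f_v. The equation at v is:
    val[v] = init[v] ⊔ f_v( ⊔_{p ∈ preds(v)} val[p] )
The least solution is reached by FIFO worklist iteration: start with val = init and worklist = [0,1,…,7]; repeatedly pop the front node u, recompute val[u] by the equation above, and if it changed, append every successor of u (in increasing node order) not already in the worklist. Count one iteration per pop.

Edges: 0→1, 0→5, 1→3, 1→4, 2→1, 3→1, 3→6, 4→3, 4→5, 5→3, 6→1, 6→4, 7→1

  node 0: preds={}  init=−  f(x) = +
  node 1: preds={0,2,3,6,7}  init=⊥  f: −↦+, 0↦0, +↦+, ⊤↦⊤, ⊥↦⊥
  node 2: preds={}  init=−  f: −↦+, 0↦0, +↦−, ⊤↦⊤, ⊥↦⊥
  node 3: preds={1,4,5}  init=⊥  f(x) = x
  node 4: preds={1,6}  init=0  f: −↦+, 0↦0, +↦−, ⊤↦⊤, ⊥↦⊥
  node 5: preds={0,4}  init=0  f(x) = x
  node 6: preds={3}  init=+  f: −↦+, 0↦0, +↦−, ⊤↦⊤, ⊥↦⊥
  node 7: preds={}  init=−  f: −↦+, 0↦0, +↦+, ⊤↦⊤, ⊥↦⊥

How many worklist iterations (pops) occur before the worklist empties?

11

Worklist (11 pops):
  #1 pop 0: in=⊥ → ⊤ (was −); enqueue []
  #2 pop 1: in=⊤ → ⊤ (was ⊥); enqueue []
  #3 pop 2: in=⊥ → − (no change)
  #4 pop 3: in=⊤ → ⊤ (was ⊥); enqueue [1]
  #5 pop 4: in=⊤ → ⊤ (was 0); enqueue [3]
  #6 pop 5: in=⊤ → ⊤ (was 0); enqueue []
  #7 pop 6: in=⊤ → ⊤ (was +); enqueue [4]
  #8 pop 7: in=⊥ → − (no change)
  #9 pop 1: in=⊤ → ⊤ (no change)
  #10 pop 3: in=⊤ → ⊤ (no change)
  #11 pop 4: in=⊤ → ⊤ (no change)

Fixpoint:
  val[0] = ⊤
  val[1] = ⊤
  val[2] = −
  val[3] = ⊤
  val[4] = ⊤
  val[5] = ⊤
  val[6] = ⊤
  val[7] = −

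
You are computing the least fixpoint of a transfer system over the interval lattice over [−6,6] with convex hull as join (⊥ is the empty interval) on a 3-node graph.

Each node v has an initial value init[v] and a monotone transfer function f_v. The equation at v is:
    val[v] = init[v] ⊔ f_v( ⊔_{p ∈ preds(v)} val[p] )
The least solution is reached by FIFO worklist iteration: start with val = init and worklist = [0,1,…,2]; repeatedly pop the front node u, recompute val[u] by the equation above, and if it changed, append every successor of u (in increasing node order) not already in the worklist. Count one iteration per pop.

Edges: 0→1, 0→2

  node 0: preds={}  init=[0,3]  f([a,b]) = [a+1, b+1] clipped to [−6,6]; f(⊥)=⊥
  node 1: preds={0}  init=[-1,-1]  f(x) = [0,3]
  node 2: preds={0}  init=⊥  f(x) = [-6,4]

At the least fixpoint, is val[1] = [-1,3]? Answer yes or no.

yes

Trace (3 dequeues):
  [1] u=0 | in ⊥ | out [0,3] | ==
  [2] u=1 | in [0,3] | out [-1,3] | prev [-1,-1] | push {}
  [3] u=2 | in [0,3] | out [-6,4] | prev ⊥ | push {}

Converged values:
  [0] [0,3]
  [1] [-1,3]
  [2] [-6,4]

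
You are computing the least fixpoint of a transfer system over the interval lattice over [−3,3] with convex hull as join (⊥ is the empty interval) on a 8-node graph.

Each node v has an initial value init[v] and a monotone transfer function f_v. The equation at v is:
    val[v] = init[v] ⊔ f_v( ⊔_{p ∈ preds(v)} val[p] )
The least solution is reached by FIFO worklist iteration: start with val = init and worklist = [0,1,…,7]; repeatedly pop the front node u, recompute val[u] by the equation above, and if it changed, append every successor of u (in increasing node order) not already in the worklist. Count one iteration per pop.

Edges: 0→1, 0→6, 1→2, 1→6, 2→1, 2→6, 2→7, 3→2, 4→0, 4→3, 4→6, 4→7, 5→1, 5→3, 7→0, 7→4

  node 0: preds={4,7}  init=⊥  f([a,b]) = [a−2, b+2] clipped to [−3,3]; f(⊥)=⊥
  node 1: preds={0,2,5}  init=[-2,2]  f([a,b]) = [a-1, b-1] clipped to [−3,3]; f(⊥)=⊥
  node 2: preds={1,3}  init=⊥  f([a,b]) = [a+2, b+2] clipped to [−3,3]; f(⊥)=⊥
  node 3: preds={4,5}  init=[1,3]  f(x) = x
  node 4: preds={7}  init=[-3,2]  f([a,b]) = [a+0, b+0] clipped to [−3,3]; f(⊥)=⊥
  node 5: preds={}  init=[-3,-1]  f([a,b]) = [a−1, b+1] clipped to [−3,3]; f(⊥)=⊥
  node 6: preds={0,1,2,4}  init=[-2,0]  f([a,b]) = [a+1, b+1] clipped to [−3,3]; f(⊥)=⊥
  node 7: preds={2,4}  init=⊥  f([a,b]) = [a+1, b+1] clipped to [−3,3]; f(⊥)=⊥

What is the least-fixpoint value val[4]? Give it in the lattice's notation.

[-3,3]

Worklist (16 pops):
  #1 pop 0: in=[-3,2] → [-3,3] (was ⊥); enqueue []
  #2 pop 1: in=[-3,3] → [-3,2] (was [-2,2]); enqueue []
  #3 pop 2: in=[-3,3] → [-1,3] (was ⊥); enqueue [1]
  #4 pop 3: in=[-3,2] → [-3,3] (was [1,3]); enqueue [2]
  #5 pop 4: in=⊥ → [-3,2] (no change)
  #6 pop 5: in=⊥ → [-3,-1] (no change)
  #7 pop 6: in=[-3,3] → [-2,3] (was [-2,0]); enqueue []
  #8 pop 7: in=[-3,3] → [-2,3] (was ⊥); enqueue [0,4]
  #9 pop 1: in=[-3,3] → [-3,2] (no change)
  #10 pop 2: in=[-3,3] → [-1,3] (no change)
  #11 pop 0: in=[-3,3] → [-3,3] (no change)
  #12 pop 4: in=[-2,3] → [-3,3] (was [-3,2]); enqueue [0,3,6,7]
  #13 pop 0: in=[-3,3] → [-3,3] (no change)
  #14 pop 3: in=[-3,3] → [-3,3] (no change)
  #15 pop 6: in=[-3,3] → [-2,3] (no change)
  #16 pop 7: in=[-3,3] → [-2,3] (no change)

Fixpoint:
  val[0] = [-3,3]
  val[1] = [-3,2]
  val[2] = [-1,3]
  val[3] = [-3,3]
  val[4] = [-3,3]
  val[5] = [-3,-1]
  val[6] = [-2,3]
  val[7] = [-2,3]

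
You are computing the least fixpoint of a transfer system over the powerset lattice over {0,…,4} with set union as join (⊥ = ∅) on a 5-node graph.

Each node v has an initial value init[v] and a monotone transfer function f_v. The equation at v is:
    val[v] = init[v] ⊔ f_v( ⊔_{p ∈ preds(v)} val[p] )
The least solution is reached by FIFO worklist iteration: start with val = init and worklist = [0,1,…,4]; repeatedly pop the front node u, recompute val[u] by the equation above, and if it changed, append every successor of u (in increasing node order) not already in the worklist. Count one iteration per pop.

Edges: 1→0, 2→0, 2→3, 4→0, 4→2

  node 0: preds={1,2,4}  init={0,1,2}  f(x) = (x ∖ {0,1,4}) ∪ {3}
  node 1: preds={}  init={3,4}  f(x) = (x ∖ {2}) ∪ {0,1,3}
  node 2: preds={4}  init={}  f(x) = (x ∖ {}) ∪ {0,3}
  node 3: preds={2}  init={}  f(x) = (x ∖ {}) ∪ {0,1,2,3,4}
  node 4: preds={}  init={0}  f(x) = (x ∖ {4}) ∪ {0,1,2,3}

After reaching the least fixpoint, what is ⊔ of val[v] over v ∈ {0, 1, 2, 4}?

Iteration log — 9 steps:
  step 1. node 0  ⊔preds={0,3,4}  new={0,1,2,3}  old={0,1,2}  +wl: 
  step 2. node 1  ⊔preds={}  new={0,1,3,4}  old={3,4}  +wl: 0
  step 3. node 2  ⊔preds={0}  new={0,3}  old={}  +wl: 
  step 4. node 3  ⊔preds={0,3}  new={0,1,2,3,4}  old={}  +wl: 
  step 5. node 4  ⊔preds={}  new={0,1,2,3}  old={0}  +wl: 2
  step 6. node 0  ⊔preds={0,1,2,3,4}  new={0,1,2,3}  stable
  step 7. node 2  ⊔preds={0,1,2,3}  new={0,1,2,3}  old={0,3}  +wl: 0,3
  step 8. node 0  ⊔preds={0,1,2,3,4}  new={0,1,2,3}  stable
  step 9. node 3  ⊔preds={0,1,2,3}  new={0,1,2,3,4}  stable

Least fixpoint reached:
  node 0: {0,1,2,3}
  node 1: {0,1,3,4}
  node 2: {0,1,2,3}
  node 3: {0,1,2,3,4}
  node 4: {0,1,2,3}

{0,1,2,3,4}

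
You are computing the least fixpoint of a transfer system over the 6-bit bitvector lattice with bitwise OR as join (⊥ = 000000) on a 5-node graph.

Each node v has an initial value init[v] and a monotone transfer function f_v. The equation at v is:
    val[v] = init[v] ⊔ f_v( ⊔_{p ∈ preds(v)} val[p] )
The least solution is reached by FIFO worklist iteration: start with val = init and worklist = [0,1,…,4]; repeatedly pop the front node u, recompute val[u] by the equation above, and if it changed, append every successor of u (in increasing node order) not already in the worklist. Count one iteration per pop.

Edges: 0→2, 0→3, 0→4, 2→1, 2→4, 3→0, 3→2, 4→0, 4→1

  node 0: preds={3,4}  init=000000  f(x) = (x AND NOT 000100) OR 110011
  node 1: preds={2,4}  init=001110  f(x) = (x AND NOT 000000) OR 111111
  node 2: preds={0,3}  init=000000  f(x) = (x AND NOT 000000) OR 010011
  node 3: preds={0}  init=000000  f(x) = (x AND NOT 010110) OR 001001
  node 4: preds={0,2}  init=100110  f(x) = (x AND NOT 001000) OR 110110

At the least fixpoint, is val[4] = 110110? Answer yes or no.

Worklist (11 pops):
  #1 pop 0: in=100110 → 110011 (was 000000); enqueue []
  #2 pop 1: in=100110 → 111111 (was 001110); enqueue []
  #3 pop 2: in=110011 → 110011 (was 000000); enqueue [1]
  #4 pop 3: in=110011 → 101001 (was 000000); enqueue [0,2]
  #5 pop 4: in=110011 → 110111 (was 100110); enqueue []
  #6 pop 1: in=110111 → 111111 (no change)
  #7 pop 0: in=111111 → 111011 (was 110011); enqueue [3,4]
  #8 pop 2: in=111011 → 111011 (was 110011); enqueue [1]
  #9 pop 3: in=111011 → 101001 (no change)
  #10 pop 4: in=111011 → 110111 (no change)
  #11 pop 1: in=111111 → 111111 (no change)

Fixpoint:
  val[0] = 111011
  val[1] = 111111
  val[2] = 111011
  val[3] = 101001
  val[4] = 110111

no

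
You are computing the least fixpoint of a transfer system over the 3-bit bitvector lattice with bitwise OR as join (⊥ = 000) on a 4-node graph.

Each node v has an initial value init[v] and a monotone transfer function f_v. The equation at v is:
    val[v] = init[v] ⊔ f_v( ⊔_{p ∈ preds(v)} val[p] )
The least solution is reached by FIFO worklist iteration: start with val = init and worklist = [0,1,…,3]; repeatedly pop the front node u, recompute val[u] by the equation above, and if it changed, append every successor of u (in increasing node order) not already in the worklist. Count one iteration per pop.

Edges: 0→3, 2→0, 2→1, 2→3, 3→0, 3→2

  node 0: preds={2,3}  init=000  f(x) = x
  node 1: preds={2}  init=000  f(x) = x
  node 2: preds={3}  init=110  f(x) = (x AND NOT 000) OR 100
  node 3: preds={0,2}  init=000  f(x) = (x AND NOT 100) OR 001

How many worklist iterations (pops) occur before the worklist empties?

9

Trace (9 dequeues):
  [1] u=0 | in 110 | out 110 | prev 000 | push {}
  [2] u=1 | in 110 | out 110 | prev 000 | push {}
  [3] u=2 | in 000 | out 110 | ==
  [4] u=3 | in 110 | out 011 | prev 000 | push {0,2}
  [5] u=0 | in 111 | out 111 | prev 110 | push {3}
  [6] u=2 | in 011 | out 111 | prev 110 | push {0,1}
  [7] u=3 | in 111 | out 011 | ==
  [8] u=0 | in 111 | out 111 | ==
  [9] u=1 | in 111 | out 111 | prev 110 | push {}

Converged values:
  [0] 111
  [1] 111
  [2] 111
  [3] 011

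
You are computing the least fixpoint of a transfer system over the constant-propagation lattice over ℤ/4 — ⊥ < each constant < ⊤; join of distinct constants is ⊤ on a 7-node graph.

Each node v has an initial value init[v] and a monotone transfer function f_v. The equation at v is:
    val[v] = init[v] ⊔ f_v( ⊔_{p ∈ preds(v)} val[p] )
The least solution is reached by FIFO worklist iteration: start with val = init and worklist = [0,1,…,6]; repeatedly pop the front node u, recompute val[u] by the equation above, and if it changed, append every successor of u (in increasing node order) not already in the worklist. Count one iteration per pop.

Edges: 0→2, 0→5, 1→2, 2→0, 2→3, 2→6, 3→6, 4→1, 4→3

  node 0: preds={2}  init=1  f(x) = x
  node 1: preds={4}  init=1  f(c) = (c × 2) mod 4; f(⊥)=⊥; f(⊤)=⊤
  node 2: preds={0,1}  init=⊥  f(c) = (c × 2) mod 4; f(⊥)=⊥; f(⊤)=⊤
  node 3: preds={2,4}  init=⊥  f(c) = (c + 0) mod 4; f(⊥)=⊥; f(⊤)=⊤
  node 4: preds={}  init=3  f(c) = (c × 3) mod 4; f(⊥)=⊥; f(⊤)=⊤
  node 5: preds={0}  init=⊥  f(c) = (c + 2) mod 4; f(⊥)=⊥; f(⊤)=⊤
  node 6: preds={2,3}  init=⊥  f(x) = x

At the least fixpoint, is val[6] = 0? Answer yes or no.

Worklist (10 pops):
  #1 pop 0: in=⊥ → 1 (no change)
  #2 pop 1: in=3 → ⊤ (was 1); enqueue []
  #3 pop 2: in=⊤ → ⊤ (was ⊥); enqueue [0]
  #4 pop 3: in=⊤ → ⊤ (was ⊥); enqueue []
  #5 pop 4: in=⊥ → 3 (no change)
  #6 pop 5: in=1 → 3 (was ⊥); enqueue []
  #7 pop 6: in=⊤ → ⊤ (was ⊥); enqueue []
  #8 pop 0: in=⊤ → ⊤ (was 1); enqueue [2,5]
  #9 pop 2: in=⊤ → ⊤ (no change)
  #10 pop 5: in=⊤ → ⊤ (was 3); enqueue []

Fixpoint:
  val[0] = ⊤
  val[1] = ⊤
  val[2] = ⊤
  val[3] = ⊤
  val[4] = 3
  val[5] = ⊤
  val[6] = ⊤

no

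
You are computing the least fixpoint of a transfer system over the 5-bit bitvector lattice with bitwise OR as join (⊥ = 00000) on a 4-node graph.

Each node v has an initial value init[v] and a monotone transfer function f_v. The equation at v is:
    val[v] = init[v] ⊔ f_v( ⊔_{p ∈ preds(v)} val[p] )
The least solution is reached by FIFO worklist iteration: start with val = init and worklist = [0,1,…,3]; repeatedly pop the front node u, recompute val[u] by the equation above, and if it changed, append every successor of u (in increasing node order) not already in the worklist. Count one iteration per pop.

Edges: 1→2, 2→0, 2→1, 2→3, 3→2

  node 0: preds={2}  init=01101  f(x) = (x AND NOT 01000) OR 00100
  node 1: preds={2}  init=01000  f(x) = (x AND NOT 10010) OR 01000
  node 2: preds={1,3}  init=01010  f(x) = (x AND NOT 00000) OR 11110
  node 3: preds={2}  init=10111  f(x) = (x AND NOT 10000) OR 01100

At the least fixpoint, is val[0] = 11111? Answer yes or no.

Trace (7 dequeues):
  [1] u=0 | in 01010 | out 01111 | prev 01101 | push {}
  [2] u=1 | in 01010 | out 01000 | ==
  [3] u=2 | in 11111 | out 11111 | prev 01010 | push {0,1}
  [4] u=3 | in 11111 | out 11111 | prev 10111 | push {2}
  [5] u=0 | in 11111 | out 11111 | prev 01111 | push {}
  [6] u=1 | in 11111 | out 01101 | prev 01000 | push {}
  [7] u=2 | in 11111 | out 11111 | ==

Converged values:
  [0] 11111
  [1] 01101
  [2] 11111
  [3] 11111

yes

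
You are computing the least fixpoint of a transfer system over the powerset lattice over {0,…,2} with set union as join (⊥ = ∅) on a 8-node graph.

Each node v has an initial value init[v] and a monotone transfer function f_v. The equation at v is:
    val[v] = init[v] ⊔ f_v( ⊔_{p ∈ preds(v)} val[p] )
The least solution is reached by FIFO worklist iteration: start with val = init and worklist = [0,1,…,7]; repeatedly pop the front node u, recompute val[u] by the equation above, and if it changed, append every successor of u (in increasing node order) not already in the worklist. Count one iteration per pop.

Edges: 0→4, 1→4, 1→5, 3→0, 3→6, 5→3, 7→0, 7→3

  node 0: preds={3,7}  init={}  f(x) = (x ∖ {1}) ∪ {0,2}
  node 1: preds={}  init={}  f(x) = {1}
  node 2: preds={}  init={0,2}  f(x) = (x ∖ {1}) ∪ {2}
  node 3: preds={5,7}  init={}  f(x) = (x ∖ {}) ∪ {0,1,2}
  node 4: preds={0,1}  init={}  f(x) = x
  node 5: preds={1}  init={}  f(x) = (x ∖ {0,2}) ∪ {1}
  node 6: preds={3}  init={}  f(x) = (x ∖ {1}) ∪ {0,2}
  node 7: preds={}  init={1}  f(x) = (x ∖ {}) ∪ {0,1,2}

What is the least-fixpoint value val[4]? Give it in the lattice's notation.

Iteration log — 10 steps:
  step 1. node 0  ⊔preds={1}  new={0,2}  old={}  +wl: 
  step 2. node 1  ⊔preds={}  new={1}  old={}  +wl: 
  step 3. node 2  ⊔preds={}  new={0,2}  stable
  step 4. node 3  ⊔preds={1}  new={0,1,2}  old={}  +wl: 0
  step 5. node 4  ⊔preds={0,1,2}  new={0,1,2}  old={}  +wl: 
  step 6. node 5  ⊔preds={1}  new={1}  old={}  +wl: 3
  step 7. node 6  ⊔preds={0,1,2}  new={0,2}  old={}  +wl: 
  step 8. node 7  ⊔preds={}  new={0,1,2}  old={1}  +wl: 
  step 9. node 0  ⊔preds={0,1,2}  new={0,2}  stable
  step 10. node 3  ⊔preds={0,1,2}  new={0,1,2}  stable

Least fixpoint reached:
  node 0: {0,2}
  node 1: {1}
  node 2: {0,2}
  node 3: {0,1,2}
  node 4: {0,1,2}
  node 5: {1}
  node 6: {0,2}
  node 7: {0,1,2}

{0,1,2}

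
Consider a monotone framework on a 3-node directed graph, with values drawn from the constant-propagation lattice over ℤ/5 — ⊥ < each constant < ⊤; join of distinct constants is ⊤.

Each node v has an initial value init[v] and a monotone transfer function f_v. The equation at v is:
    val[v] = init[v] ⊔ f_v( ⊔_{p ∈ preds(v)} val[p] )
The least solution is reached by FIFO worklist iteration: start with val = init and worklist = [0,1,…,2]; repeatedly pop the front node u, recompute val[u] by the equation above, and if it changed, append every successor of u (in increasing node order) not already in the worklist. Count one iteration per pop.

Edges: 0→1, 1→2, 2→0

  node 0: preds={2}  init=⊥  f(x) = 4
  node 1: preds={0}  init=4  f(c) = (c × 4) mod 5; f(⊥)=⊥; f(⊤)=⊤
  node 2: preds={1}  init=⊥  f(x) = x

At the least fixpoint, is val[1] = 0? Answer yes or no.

Trace (4 dequeues):
  [1] u=0 | in ⊥ | out 4 | prev ⊥ | push {}
  [2] u=1 | in 4 | out ⊤ | prev 4 | push {}
  [3] u=2 | in ⊤ | out ⊤ | prev ⊥ | push {0}
  [4] u=0 | in ⊤ | out 4 | ==

Converged values:
  [0] 4
  [1] ⊤
  [2] ⊤

no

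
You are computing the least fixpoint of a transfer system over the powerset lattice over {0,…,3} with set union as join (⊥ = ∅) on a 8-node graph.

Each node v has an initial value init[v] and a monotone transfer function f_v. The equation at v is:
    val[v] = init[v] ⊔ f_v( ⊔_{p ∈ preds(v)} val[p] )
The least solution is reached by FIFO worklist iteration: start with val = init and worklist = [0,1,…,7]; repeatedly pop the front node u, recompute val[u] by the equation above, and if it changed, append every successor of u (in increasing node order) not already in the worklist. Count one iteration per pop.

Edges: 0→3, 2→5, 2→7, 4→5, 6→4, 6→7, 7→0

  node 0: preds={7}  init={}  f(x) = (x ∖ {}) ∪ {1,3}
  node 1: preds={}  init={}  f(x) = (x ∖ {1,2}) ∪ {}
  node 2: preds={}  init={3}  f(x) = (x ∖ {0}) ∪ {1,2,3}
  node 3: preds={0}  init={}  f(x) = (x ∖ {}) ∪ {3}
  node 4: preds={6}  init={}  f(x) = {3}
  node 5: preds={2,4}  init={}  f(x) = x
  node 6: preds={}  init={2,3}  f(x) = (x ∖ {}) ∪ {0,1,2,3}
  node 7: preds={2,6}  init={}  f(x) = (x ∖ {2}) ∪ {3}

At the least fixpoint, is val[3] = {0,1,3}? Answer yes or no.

yes

Iteration log — 11 steps:
  step 1. node 0  ⊔preds={}  new={1,3}  old={}  +wl: 
  step 2. node 1  ⊔preds={}  new={}  stable
  step 3. node 2  ⊔preds={}  new={1,2,3}  old={3}  +wl: 
  step 4. node 3  ⊔preds={1,3}  new={1,3}  old={}  +wl: 
  step 5. node 4  ⊔preds={2,3}  new={3}  old={}  +wl: 
  step 6. node 5  ⊔preds={1,2,3}  new={1,2,3}  old={}  +wl: 
  step 7. node 6  ⊔preds={}  new={0,1,2,3}  old={2,3}  +wl: 4
  step 8. node 7  ⊔preds={0,1,2,3}  new={0,1,3}  old={}  +wl: 0
  step 9. node 4  ⊔preds={0,1,2,3}  new={3}  stable
  step 10. node 0  ⊔preds={0,1,3}  new={0,1,3}  old={1,3}  +wl: 3
  step 11. node 3  ⊔preds={0,1,3}  new={0,1,3}  old={1,3}  +wl: 

Least fixpoint reached:
  node 0: {0,1,3}
  node 1: {}
  node 2: {1,2,3}
  node 3: {0,1,3}
  node 4: {3}
  node 5: {1,2,3}
  node 6: {0,1,2,3}
  node 7: {0,1,3}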